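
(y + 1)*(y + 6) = y^2 + 7*y + 6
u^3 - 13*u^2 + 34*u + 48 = (u - 8)*(u - 6)*(u + 1)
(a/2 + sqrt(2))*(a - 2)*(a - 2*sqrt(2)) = a^3/2 - a^2 - 4*a + 8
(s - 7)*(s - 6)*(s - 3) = s^3 - 16*s^2 + 81*s - 126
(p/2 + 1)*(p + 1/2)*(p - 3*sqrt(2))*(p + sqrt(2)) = p^4/2 - sqrt(2)*p^3 + 5*p^3/4 - 5*sqrt(2)*p^2/2 - 5*p^2/2 - 15*p/2 - sqrt(2)*p - 3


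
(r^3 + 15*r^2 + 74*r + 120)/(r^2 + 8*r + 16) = (r^2 + 11*r + 30)/(r + 4)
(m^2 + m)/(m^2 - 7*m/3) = 3*(m + 1)/(3*m - 7)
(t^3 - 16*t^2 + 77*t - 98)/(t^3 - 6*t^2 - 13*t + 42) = (t - 7)/(t + 3)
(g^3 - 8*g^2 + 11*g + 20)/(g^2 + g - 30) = (g^2 - 3*g - 4)/(g + 6)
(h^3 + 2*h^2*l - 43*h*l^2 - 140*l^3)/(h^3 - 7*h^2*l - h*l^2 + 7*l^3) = (h^2 + 9*h*l + 20*l^2)/(h^2 - l^2)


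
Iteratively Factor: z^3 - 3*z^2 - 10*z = (z - 5)*(z^2 + 2*z) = (z - 5)*(z + 2)*(z)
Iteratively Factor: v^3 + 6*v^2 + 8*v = (v + 2)*(v^2 + 4*v) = (v + 2)*(v + 4)*(v)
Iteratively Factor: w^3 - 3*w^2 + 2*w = (w - 2)*(w^2 - w) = (w - 2)*(w - 1)*(w)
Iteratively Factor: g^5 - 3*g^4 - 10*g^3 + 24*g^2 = (g + 3)*(g^4 - 6*g^3 + 8*g^2) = (g - 2)*(g + 3)*(g^3 - 4*g^2) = g*(g - 2)*(g + 3)*(g^2 - 4*g) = g^2*(g - 2)*(g + 3)*(g - 4)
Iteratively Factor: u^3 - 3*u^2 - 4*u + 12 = (u - 3)*(u^2 - 4) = (u - 3)*(u + 2)*(u - 2)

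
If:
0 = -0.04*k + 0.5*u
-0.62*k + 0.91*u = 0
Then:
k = 0.00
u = 0.00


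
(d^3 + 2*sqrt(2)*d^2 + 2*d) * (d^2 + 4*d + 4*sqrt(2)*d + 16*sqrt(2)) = d^5 + 4*d^4 + 6*sqrt(2)*d^4 + 18*d^3 + 24*sqrt(2)*d^3 + 8*sqrt(2)*d^2 + 72*d^2 + 32*sqrt(2)*d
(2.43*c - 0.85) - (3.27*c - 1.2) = 0.35 - 0.84*c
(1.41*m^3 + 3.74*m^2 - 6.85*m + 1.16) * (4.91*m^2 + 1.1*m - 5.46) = 6.9231*m^5 + 19.9144*m^4 - 37.2181*m^3 - 22.2598*m^2 + 38.677*m - 6.3336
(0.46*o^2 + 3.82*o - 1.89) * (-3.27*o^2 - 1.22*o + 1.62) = -1.5042*o^4 - 13.0526*o^3 + 2.2651*o^2 + 8.4942*o - 3.0618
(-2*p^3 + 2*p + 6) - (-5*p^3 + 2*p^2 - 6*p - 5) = 3*p^3 - 2*p^2 + 8*p + 11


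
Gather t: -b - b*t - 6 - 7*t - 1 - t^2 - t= -b - t^2 + t*(-b - 8) - 7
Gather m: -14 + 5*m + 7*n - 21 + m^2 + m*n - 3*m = m^2 + m*(n + 2) + 7*n - 35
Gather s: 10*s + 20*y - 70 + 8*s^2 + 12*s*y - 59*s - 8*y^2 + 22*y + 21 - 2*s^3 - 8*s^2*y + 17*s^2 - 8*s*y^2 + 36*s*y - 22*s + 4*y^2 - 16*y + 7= -2*s^3 + s^2*(25 - 8*y) + s*(-8*y^2 + 48*y - 71) - 4*y^2 + 26*y - 42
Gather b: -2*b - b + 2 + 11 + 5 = 18 - 3*b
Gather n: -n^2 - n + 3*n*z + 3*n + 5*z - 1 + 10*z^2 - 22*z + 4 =-n^2 + n*(3*z + 2) + 10*z^2 - 17*z + 3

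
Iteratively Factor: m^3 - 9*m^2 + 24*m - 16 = (m - 1)*(m^2 - 8*m + 16) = (m - 4)*(m - 1)*(m - 4)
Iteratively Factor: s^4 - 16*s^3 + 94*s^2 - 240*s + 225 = (s - 3)*(s^3 - 13*s^2 + 55*s - 75) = (s - 5)*(s - 3)*(s^2 - 8*s + 15) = (s - 5)^2*(s - 3)*(s - 3)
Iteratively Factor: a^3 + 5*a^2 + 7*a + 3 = (a + 1)*(a^2 + 4*a + 3) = (a + 1)^2*(a + 3)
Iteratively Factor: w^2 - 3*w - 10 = (w + 2)*(w - 5)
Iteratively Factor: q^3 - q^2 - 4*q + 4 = (q + 2)*(q^2 - 3*q + 2) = (q - 2)*(q + 2)*(q - 1)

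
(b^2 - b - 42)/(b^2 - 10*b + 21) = (b + 6)/(b - 3)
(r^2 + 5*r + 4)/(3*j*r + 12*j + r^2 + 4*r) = (r + 1)/(3*j + r)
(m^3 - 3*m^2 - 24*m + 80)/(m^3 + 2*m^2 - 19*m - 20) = (m - 4)/(m + 1)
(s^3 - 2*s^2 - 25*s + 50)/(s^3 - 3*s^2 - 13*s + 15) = (s^2 + 3*s - 10)/(s^2 + 2*s - 3)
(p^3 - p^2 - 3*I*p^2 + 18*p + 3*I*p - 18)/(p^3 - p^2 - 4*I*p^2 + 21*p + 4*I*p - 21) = (p - 6*I)/(p - 7*I)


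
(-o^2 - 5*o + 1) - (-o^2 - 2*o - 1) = 2 - 3*o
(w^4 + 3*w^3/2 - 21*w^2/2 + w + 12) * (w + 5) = w^5 + 13*w^4/2 - 3*w^3 - 103*w^2/2 + 17*w + 60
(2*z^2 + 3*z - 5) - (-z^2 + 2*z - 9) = 3*z^2 + z + 4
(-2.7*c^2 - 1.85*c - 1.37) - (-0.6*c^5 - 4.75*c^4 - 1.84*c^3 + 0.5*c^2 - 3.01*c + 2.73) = 0.6*c^5 + 4.75*c^4 + 1.84*c^3 - 3.2*c^2 + 1.16*c - 4.1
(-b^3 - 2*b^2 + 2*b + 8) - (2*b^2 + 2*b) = -b^3 - 4*b^2 + 8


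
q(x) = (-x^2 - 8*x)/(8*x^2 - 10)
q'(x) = -16*x*(-x^2 - 8*x)/(8*x^2 - 10)^2 + (-2*x - 8)/(8*x^2 - 10) = (16*x^2 + 5*x + 20)/(16*x^4 - 40*x^2 + 25)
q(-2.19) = 0.45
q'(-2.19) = 0.43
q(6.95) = -0.28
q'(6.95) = 0.02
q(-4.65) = 0.10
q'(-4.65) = 0.05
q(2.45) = -0.67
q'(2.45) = 0.36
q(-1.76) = 0.74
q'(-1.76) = 1.11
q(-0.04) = -0.03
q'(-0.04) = 0.80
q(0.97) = 3.52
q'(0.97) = 26.10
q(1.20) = -7.26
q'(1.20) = 84.90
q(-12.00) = -0.04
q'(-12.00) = 0.01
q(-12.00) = -0.04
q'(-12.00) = 0.01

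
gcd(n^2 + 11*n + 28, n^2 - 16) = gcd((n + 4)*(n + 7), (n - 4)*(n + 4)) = n + 4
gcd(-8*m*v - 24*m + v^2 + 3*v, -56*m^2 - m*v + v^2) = -8*m + v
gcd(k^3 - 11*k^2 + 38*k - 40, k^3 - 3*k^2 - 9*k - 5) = k - 5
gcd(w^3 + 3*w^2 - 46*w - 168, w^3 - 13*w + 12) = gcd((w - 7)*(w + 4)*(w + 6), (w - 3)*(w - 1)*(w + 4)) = w + 4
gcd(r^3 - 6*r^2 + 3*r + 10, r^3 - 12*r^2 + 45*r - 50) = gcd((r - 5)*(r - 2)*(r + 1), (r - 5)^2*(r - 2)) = r^2 - 7*r + 10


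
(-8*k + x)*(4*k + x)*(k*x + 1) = -32*k^3*x - 4*k^2*x^2 - 32*k^2 + k*x^3 - 4*k*x + x^2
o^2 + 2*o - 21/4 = (o - 3/2)*(o + 7/2)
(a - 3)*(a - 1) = a^2 - 4*a + 3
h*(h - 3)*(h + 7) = h^3 + 4*h^2 - 21*h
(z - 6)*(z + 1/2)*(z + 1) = z^3 - 9*z^2/2 - 17*z/2 - 3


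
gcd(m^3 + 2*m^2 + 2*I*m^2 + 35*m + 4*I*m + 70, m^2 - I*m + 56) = m + 7*I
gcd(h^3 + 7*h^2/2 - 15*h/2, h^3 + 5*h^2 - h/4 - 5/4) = h + 5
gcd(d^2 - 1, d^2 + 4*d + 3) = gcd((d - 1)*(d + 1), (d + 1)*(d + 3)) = d + 1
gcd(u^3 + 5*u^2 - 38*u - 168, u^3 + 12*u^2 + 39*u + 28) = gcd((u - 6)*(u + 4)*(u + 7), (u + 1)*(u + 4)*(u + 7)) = u^2 + 11*u + 28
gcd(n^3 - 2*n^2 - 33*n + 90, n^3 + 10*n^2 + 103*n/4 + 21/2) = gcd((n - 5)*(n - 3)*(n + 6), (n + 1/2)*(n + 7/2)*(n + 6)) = n + 6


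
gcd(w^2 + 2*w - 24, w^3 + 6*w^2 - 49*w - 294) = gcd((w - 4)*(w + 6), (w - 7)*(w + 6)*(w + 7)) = w + 6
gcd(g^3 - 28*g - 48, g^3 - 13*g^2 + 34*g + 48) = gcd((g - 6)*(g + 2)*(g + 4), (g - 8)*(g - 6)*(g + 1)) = g - 6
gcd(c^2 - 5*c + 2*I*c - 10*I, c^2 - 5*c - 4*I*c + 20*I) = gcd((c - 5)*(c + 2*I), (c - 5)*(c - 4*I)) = c - 5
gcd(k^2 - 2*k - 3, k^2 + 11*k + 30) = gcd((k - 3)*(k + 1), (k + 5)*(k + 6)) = 1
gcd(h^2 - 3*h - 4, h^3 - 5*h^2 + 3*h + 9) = h + 1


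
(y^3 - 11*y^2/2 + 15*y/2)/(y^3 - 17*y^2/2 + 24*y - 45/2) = y/(y - 3)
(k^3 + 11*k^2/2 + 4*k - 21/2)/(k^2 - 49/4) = 2*(k^2 + 2*k - 3)/(2*k - 7)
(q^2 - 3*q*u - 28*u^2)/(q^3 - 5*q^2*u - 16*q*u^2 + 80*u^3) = (q - 7*u)/(q^2 - 9*q*u + 20*u^2)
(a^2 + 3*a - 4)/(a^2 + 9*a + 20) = (a - 1)/(a + 5)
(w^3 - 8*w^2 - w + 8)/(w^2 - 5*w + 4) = (w^2 - 7*w - 8)/(w - 4)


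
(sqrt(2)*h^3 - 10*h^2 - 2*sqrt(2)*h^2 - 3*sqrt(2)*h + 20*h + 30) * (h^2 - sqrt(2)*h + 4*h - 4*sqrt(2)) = sqrt(2)*h^5 - 12*h^4 + 2*sqrt(2)*h^4 - 24*h^3 - sqrt(2)*h^3 + 8*sqrt(2)*h^2 + 132*h^2 - 110*sqrt(2)*h + 144*h - 120*sqrt(2)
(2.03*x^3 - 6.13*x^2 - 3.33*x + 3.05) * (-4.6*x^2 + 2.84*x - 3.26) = -9.338*x^5 + 33.9632*x^4 - 8.709*x^3 - 3.5034*x^2 + 19.5178*x - 9.943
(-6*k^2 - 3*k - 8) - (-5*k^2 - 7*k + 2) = -k^2 + 4*k - 10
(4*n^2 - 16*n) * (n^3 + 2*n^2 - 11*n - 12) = 4*n^5 - 8*n^4 - 76*n^3 + 128*n^2 + 192*n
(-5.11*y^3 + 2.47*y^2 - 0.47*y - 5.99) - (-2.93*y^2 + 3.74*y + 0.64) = -5.11*y^3 + 5.4*y^2 - 4.21*y - 6.63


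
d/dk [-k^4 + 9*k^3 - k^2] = k*(-4*k^2 + 27*k - 2)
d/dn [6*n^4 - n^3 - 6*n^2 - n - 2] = 24*n^3 - 3*n^2 - 12*n - 1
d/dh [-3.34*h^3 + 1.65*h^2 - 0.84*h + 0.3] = -10.02*h^2 + 3.3*h - 0.84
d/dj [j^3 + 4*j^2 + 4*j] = 3*j^2 + 8*j + 4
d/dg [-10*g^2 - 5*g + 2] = -20*g - 5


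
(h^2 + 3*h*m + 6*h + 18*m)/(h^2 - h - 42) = (h + 3*m)/(h - 7)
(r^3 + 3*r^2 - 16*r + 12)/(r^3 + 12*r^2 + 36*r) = (r^2 - 3*r + 2)/(r*(r + 6))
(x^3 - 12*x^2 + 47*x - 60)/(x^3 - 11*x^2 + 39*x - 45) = (x - 4)/(x - 3)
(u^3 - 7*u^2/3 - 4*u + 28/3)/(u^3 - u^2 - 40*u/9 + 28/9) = 3*(u - 2)/(3*u - 2)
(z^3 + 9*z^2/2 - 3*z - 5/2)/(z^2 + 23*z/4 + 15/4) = 2*(2*z^2 - z - 1)/(4*z + 3)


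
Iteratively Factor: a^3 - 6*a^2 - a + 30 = (a - 3)*(a^2 - 3*a - 10) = (a - 3)*(a + 2)*(a - 5)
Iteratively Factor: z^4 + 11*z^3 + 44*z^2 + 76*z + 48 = (z + 3)*(z^3 + 8*z^2 + 20*z + 16) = (z + 2)*(z + 3)*(z^2 + 6*z + 8) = (z + 2)^2*(z + 3)*(z + 4)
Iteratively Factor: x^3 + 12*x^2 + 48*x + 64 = (x + 4)*(x^2 + 8*x + 16) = (x + 4)^2*(x + 4)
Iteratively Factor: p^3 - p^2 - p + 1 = (p + 1)*(p^2 - 2*p + 1) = (p - 1)*(p + 1)*(p - 1)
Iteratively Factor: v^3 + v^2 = (v)*(v^2 + v) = v*(v + 1)*(v)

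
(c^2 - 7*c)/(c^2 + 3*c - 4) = c*(c - 7)/(c^2 + 3*c - 4)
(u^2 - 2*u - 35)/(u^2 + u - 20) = (u - 7)/(u - 4)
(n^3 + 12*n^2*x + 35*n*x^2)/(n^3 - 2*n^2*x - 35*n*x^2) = (-n - 7*x)/(-n + 7*x)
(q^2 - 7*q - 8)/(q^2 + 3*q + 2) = (q - 8)/(q + 2)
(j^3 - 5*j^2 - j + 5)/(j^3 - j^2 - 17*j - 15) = (j - 1)/(j + 3)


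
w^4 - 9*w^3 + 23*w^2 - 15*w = w*(w - 5)*(w - 3)*(w - 1)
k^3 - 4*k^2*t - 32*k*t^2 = k*(k - 8*t)*(k + 4*t)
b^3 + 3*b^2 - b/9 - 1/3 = (b - 1/3)*(b + 1/3)*(b + 3)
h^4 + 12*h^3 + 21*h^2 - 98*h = h*(h - 2)*(h + 7)^2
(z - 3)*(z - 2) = z^2 - 5*z + 6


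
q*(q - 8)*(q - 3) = q^3 - 11*q^2 + 24*q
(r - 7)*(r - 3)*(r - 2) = r^3 - 12*r^2 + 41*r - 42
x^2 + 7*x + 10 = (x + 2)*(x + 5)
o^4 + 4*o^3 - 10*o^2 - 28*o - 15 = (o - 3)*(o + 1)^2*(o + 5)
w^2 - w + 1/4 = (w - 1/2)^2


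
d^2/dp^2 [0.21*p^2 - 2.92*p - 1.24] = 0.420000000000000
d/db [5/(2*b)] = -5/(2*b^2)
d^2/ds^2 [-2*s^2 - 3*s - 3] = -4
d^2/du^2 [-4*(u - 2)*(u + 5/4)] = -8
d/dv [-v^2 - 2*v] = -2*v - 2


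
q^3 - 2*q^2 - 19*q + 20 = (q - 5)*(q - 1)*(q + 4)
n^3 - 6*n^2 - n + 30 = (n - 5)*(n - 3)*(n + 2)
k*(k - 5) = k^2 - 5*k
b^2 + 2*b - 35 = (b - 5)*(b + 7)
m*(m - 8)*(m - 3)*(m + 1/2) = m^4 - 21*m^3/2 + 37*m^2/2 + 12*m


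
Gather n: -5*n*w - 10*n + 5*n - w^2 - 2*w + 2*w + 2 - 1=n*(-5*w - 5) - w^2 + 1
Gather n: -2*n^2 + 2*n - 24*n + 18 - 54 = -2*n^2 - 22*n - 36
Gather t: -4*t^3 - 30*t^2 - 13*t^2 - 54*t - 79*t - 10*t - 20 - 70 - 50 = -4*t^3 - 43*t^2 - 143*t - 140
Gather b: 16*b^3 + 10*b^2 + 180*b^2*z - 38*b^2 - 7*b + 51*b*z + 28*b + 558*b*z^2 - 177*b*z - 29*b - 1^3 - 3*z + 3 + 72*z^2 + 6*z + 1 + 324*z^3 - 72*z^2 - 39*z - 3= 16*b^3 + b^2*(180*z - 28) + b*(558*z^2 - 126*z - 8) + 324*z^3 - 36*z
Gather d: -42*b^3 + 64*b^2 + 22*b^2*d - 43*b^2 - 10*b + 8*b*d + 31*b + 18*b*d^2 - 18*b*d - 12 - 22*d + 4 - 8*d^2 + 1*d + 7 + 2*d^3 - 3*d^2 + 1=-42*b^3 + 21*b^2 + 21*b + 2*d^3 + d^2*(18*b - 11) + d*(22*b^2 - 10*b - 21)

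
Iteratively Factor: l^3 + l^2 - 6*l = (l + 3)*(l^2 - 2*l) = (l - 2)*(l + 3)*(l)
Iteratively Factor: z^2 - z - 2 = (z - 2)*(z + 1)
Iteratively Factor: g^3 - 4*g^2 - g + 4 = (g - 4)*(g^2 - 1) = (g - 4)*(g - 1)*(g + 1)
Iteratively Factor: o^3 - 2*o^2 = (o - 2)*(o^2) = o*(o - 2)*(o)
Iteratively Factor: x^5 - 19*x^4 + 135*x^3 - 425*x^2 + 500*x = (x - 5)*(x^4 - 14*x^3 + 65*x^2 - 100*x) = x*(x - 5)*(x^3 - 14*x^2 + 65*x - 100) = x*(x - 5)^2*(x^2 - 9*x + 20) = x*(x - 5)^2*(x - 4)*(x - 5)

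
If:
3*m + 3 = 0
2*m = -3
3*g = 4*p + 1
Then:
No Solution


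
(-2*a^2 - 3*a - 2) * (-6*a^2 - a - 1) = 12*a^4 + 20*a^3 + 17*a^2 + 5*a + 2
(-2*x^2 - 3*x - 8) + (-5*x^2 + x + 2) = -7*x^2 - 2*x - 6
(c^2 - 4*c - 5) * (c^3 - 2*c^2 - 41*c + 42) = c^5 - 6*c^4 - 38*c^3 + 216*c^2 + 37*c - 210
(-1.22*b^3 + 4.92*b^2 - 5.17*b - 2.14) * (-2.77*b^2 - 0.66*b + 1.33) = 3.3794*b^5 - 12.8232*b^4 + 9.4511*b^3 + 15.8836*b^2 - 5.4637*b - 2.8462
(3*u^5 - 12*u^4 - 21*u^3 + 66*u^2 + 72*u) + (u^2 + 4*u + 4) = 3*u^5 - 12*u^4 - 21*u^3 + 67*u^2 + 76*u + 4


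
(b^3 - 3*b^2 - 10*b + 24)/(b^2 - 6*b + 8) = b + 3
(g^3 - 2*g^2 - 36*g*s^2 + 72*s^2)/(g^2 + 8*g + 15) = (g^3 - 2*g^2 - 36*g*s^2 + 72*s^2)/(g^2 + 8*g + 15)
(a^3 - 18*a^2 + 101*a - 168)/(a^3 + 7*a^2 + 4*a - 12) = (a^3 - 18*a^2 + 101*a - 168)/(a^3 + 7*a^2 + 4*a - 12)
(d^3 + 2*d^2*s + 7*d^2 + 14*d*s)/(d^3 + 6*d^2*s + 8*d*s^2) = (d + 7)/(d + 4*s)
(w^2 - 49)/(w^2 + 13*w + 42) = (w - 7)/(w + 6)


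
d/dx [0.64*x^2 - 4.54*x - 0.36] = 1.28*x - 4.54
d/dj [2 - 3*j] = -3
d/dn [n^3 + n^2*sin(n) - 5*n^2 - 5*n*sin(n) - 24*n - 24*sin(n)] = n^2*cos(n) + 3*n^2 + 2*n*sin(n) - 5*n*cos(n) - 10*n - 5*sin(n) - 24*cos(n) - 24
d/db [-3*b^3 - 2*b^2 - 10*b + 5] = -9*b^2 - 4*b - 10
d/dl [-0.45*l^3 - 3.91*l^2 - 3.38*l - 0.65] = -1.35*l^2 - 7.82*l - 3.38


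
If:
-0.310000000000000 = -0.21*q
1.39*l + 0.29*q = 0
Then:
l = -0.31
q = 1.48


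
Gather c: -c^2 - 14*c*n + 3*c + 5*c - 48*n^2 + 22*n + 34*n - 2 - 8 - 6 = -c^2 + c*(8 - 14*n) - 48*n^2 + 56*n - 16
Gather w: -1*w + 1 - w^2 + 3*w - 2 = -w^2 + 2*w - 1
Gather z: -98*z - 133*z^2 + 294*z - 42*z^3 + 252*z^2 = -42*z^3 + 119*z^2 + 196*z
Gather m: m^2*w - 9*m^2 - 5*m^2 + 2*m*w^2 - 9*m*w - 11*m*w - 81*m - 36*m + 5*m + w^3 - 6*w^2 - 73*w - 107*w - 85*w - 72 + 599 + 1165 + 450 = m^2*(w - 14) + m*(2*w^2 - 20*w - 112) + w^3 - 6*w^2 - 265*w + 2142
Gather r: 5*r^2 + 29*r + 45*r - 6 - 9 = 5*r^2 + 74*r - 15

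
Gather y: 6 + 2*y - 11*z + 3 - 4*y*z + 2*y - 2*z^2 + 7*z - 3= y*(4 - 4*z) - 2*z^2 - 4*z + 6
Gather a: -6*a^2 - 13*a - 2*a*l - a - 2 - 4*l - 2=-6*a^2 + a*(-2*l - 14) - 4*l - 4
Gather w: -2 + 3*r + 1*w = 3*r + w - 2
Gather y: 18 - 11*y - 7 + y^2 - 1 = y^2 - 11*y + 10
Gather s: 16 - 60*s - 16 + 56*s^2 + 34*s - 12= 56*s^2 - 26*s - 12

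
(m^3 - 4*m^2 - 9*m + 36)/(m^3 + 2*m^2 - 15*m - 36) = (m - 3)/(m + 3)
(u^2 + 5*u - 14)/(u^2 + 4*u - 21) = (u - 2)/(u - 3)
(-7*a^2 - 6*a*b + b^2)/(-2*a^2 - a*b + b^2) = (7*a - b)/(2*a - b)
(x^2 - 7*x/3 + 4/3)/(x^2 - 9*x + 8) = (x - 4/3)/(x - 8)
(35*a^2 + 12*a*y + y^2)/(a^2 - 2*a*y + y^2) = (35*a^2 + 12*a*y + y^2)/(a^2 - 2*a*y + y^2)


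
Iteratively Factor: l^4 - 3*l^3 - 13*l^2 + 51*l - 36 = (l + 4)*(l^3 - 7*l^2 + 15*l - 9) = (l - 3)*(l + 4)*(l^2 - 4*l + 3) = (l - 3)*(l - 1)*(l + 4)*(l - 3)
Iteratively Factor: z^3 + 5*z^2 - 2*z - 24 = (z + 4)*(z^2 + z - 6) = (z + 3)*(z + 4)*(z - 2)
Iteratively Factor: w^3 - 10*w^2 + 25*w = (w)*(w^2 - 10*w + 25) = w*(w - 5)*(w - 5)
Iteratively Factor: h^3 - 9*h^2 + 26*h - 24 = (h - 2)*(h^2 - 7*h + 12) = (h - 4)*(h - 2)*(h - 3)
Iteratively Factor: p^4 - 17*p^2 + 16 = (p - 4)*(p^3 + 4*p^2 - p - 4) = (p - 4)*(p + 1)*(p^2 + 3*p - 4) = (p - 4)*(p + 1)*(p + 4)*(p - 1)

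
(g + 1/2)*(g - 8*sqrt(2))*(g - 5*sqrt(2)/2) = g^3 - 21*sqrt(2)*g^2/2 + g^2/2 - 21*sqrt(2)*g/4 + 40*g + 20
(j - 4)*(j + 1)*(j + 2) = j^3 - j^2 - 10*j - 8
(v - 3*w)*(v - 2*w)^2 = v^3 - 7*v^2*w + 16*v*w^2 - 12*w^3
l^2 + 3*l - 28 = (l - 4)*(l + 7)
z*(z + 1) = z^2 + z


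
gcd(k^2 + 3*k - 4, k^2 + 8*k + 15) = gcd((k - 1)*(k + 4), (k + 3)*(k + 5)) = 1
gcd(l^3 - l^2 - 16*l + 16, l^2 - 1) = l - 1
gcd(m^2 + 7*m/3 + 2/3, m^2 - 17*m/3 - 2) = m + 1/3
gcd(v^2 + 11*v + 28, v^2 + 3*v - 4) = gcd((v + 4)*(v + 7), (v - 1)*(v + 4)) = v + 4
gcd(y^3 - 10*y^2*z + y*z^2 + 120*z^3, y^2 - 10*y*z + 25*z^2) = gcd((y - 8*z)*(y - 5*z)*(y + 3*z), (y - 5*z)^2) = y - 5*z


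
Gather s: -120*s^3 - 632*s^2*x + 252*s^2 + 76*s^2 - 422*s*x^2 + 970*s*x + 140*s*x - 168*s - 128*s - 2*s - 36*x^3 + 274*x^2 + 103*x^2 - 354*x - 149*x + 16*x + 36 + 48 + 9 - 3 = -120*s^3 + s^2*(328 - 632*x) + s*(-422*x^2 + 1110*x - 298) - 36*x^3 + 377*x^2 - 487*x + 90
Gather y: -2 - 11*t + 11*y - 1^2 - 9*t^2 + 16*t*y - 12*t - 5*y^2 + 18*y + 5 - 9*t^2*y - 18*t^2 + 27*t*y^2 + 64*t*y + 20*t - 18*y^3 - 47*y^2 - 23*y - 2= -27*t^2 - 3*t - 18*y^3 + y^2*(27*t - 52) + y*(-9*t^2 + 80*t + 6)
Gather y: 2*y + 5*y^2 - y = 5*y^2 + y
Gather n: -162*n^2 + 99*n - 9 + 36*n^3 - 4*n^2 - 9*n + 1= 36*n^3 - 166*n^2 + 90*n - 8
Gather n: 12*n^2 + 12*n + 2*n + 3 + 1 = 12*n^2 + 14*n + 4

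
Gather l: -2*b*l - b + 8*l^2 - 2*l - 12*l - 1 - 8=-b + 8*l^2 + l*(-2*b - 14) - 9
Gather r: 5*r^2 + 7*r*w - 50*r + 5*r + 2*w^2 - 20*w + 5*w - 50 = 5*r^2 + r*(7*w - 45) + 2*w^2 - 15*w - 50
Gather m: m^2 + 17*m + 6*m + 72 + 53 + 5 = m^2 + 23*m + 130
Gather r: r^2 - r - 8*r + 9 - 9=r^2 - 9*r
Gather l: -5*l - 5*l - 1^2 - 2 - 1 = -10*l - 4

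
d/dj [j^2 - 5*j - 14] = 2*j - 5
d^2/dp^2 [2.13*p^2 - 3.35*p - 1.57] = 4.26000000000000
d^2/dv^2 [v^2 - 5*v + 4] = 2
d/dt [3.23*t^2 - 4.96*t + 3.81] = 6.46*t - 4.96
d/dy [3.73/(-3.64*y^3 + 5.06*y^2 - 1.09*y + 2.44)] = (40.7316*y^2 - 37.7476*y + 4.0657)/(3.64*y^3 - 5.06*y^2 + 1.09*y - 2.44)^2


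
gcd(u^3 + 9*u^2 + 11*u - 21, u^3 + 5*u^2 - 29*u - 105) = u^2 + 10*u + 21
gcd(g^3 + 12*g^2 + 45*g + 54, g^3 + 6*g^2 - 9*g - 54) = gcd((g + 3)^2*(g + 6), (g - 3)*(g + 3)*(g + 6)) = g^2 + 9*g + 18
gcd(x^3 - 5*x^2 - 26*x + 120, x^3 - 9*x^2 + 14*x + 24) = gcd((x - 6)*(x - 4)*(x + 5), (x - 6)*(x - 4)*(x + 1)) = x^2 - 10*x + 24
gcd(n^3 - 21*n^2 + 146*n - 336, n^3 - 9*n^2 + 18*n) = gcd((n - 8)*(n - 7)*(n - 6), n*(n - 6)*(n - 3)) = n - 6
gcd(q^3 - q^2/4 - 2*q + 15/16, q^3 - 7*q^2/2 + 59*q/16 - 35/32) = q^2 - 7*q/4 + 5/8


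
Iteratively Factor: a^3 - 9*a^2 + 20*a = (a - 4)*(a^2 - 5*a) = a*(a - 4)*(a - 5)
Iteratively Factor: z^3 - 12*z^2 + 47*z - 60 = (z - 3)*(z^2 - 9*z + 20) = (z - 5)*(z - 3)*(z - 4)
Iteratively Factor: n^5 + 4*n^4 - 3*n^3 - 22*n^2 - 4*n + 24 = (n - 2)*(n^4 + 6*n^3 + 9*n^2 - 4*n - 12) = (n - 2)*(n + 3)*(n^3 + 3*n^2 - 4) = (n - 2)*(n + 2)*(n + 3)*(n^2 + n - 2) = (n - 2)*(n + 2)^2*(n + 3)*(n - 1)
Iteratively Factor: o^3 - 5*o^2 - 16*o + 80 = (o - 5)*(o^2 - 16) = (o - 5)*(o - 4)*(o + 4)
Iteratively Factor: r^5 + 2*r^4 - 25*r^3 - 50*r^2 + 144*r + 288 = (r + 3)*(r^4 - r^3 - 22*r^2 + 16*r + 96) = (r - 3)*(r + 3)*(r^3 + 2*r^2 - 16*r - 32) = (r - 4)*(r - 3)*(r + 3)*(r^2 + 6*r + 8) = (r - 4)*(r - 3)*(r + 3)*(r + 4)*(r + 2)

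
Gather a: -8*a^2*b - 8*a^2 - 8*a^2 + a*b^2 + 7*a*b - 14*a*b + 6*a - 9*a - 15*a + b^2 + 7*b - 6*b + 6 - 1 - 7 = a^2*(-8*b - 16) + a*(b^2 - 7*b - 18) + b^2 + b - 2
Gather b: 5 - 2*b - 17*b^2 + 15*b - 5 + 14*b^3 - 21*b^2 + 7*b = 14*b^3 - 38*b^2 + 20*b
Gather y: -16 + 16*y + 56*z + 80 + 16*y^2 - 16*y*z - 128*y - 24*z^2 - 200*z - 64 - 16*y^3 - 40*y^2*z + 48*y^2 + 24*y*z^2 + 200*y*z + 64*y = -16*y^3 + y^2*(64 - 40*z) + y*(24*z^2 + 184*z - 48) - 24*z^2 - 144*z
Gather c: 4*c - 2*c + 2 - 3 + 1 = 2*c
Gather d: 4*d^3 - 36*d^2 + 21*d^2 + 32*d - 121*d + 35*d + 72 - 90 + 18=4*d^3 - 15*d^2 - 54*d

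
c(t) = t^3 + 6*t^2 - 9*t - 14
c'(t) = 3*t^2 + 12*t - 9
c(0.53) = -16.94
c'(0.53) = -1.80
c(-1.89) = 17.69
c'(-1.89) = -20.96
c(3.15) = 48.44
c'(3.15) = 58.57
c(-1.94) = 18.74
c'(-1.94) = -20.99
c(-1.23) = 4.29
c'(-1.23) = -19.22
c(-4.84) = 56.73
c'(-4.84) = 3.20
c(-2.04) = 20.84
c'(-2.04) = -21.00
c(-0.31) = -10.66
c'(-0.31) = -12.43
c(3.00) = 40.00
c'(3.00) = 54.00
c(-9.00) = -176.00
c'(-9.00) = 126.00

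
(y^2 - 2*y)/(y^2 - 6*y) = (y - 2)/(y - 6)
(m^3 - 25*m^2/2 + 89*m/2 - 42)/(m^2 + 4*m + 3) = (2*m^3 - 25*m^2 + 89*m - 84)/(2*(m^2 + 4*m + 3))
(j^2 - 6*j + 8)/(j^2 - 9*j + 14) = (j - 4)/(j - 7)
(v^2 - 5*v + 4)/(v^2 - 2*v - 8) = (v - 1)/(v + 2)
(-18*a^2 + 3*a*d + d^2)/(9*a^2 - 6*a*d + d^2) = (-6*a - d)/(3*a - d)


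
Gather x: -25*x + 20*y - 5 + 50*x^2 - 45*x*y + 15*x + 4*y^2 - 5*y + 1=50*x^2 + x*(-45*y - 10) + 4*y^2 + 15*y - 4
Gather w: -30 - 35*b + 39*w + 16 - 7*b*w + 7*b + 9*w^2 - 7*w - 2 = -28*b + 9*w^2 + w*(32 - 7*b) - 16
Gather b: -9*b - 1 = -9*b - 1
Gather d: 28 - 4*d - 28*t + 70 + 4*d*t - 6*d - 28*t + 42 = d*(4*t - 10) - 56*t + 140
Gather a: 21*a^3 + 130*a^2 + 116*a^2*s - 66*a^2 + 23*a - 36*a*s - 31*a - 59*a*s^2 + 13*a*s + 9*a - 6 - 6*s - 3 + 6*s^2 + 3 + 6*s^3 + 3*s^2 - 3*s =21*a^3 + a^2*(116*s + 64) + a*(-59*s^2 - 23*s + 1) + 6*s^3 + 9*s^2 - 9*s - 6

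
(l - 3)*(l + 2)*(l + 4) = l^3 + 3*l^2 - 10*l - 24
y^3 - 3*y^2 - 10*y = y*(y - 5)*(y + 2)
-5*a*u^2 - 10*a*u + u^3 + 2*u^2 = u*(-5*a + u)*(u + 2)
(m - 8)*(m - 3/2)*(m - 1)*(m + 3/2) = m^4 - 9*m^3 + 23*m^2/4 + 81*m/4 - 18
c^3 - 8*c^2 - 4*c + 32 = (c - 8)*(c - 2)*(c + 2)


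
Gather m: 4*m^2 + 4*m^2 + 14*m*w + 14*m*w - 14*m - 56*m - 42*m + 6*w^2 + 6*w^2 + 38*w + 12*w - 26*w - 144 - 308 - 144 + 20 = 8*m^2 + m*(28*w - 112) + 12*w^2 + 24*w - 576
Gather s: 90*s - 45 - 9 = 90*s - 54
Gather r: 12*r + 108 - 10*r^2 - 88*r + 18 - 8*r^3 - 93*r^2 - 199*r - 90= -8*r^3 - 103*r^2 - 275*r + 36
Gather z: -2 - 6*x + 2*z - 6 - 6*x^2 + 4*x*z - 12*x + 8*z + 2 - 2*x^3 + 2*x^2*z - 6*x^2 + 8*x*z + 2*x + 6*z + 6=-2*x^3 - 12*x^2 - 16*x + z*(2*x^2 + 12*x + 16)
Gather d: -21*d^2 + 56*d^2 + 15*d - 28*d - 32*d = 35*d^2 - 45*d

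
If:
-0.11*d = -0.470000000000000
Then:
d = 4.27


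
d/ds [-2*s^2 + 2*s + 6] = 2 - 4*s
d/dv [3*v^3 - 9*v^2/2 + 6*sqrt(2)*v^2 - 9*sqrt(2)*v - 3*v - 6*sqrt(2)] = 9*v^2 - 9*v + 12*sqrt(2)*v - 9*sqrt(2) - 3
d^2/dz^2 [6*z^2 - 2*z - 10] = 12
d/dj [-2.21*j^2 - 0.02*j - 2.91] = -4.42*j - 0.02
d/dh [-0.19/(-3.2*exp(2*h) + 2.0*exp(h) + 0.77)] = (0.38 - 1.216*exp(h))*exp(h)/(-3.2*exp(2*h) + 2.0*exp(h) + 0.77)^2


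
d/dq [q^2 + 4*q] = 2*q + 4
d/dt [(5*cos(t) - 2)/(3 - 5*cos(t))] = -5*sin(t)/(5*cos(t) - 3)^2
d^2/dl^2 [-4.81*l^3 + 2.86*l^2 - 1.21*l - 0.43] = 5.72 - 28.86*l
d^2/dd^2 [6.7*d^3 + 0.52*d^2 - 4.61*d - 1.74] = 40.2*d + 1.04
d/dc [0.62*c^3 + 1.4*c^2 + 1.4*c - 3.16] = 1.86*c^2 + 2.8*c + 1.4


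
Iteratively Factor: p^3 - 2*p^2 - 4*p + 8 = (p - 2)*(p^2 - 4) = (p - 2)^2*(p + 2)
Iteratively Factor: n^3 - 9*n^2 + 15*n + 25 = (n - 5)*(n^2 - 4*n - 5) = (n - 5)^2*(n + 1)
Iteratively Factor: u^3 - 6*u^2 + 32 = (u + 2)*(u^2 - 8*u + 16) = (u - 4)*(u + 2)*(u - 4)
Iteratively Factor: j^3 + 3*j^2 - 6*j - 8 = (j - 2)*(j^2 + 5*j + 4) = (j - 2)*(j + 1)*(j + 4)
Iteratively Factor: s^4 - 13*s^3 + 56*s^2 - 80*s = (s - 5)*(s^3 - 8*s^2 + 16*s) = (s - 5)*(s - 4)*(s^2 - 4*s) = s*(s - 5)*(s - 4)*(s - 4)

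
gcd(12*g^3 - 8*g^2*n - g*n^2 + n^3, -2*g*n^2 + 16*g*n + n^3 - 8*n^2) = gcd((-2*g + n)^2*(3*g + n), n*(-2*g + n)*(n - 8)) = 2*g - n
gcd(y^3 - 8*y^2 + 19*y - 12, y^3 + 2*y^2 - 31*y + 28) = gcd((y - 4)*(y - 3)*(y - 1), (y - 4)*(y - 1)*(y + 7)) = y^2 - 5*y + 4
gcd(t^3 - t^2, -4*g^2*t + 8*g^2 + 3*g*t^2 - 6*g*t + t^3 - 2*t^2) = 1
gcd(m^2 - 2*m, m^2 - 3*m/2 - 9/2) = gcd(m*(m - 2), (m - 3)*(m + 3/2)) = 1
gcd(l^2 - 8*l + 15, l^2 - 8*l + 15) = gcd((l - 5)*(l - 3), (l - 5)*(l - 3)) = l^2 - 8*l + 15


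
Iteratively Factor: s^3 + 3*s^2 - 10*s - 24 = (s - 3)*(s^2 + 6*s + 8) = (s - 3)*(s + 2)*(s + 4)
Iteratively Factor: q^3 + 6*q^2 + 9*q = (q)*(q^2 + 6*q + 9) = q*(q + 3)*(q + 3)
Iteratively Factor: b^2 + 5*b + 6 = (b + 3)*(b + 2)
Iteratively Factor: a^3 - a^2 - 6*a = (a + 2)*(a^2 - 3*a) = (a - 3)*(a + 2)*(a)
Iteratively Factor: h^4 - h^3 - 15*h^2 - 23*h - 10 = (h - 5)*(h^3 + 4*h^2 + 5*h + 2) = (h - 5)*(h + 1)*(h^2 + 3*h + 2) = (h - 5)*(h + 1)^2*(h + 2)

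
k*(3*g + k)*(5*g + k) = 15*g^2*k + 8*g*k^2 + k^3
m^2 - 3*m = m*(m - 3)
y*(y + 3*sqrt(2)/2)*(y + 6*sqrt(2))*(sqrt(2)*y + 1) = sqrt(2)*y^4 + 16*y^3 + 51*sqrt(2)*y^2/2 + 18*y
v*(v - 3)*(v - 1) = v^3 - 4*v^2 + 3*v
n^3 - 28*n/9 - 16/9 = (n - 2)*(n + 2/3)*(n + 4/3)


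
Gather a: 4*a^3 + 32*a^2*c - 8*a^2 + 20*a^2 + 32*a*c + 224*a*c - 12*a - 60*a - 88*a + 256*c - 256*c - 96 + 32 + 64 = 4*a^3 + a^2*(32*c + 12) + a*(256*c - 160)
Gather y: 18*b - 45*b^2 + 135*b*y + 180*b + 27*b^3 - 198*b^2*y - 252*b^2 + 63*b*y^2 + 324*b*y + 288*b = 27*b^3 - 297*b^2 + 63*b*y^2 + 486*b + y*(-198*b^2 + 459*b)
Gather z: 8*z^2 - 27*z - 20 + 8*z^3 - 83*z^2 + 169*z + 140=8*z^3 - 75*z^2 + 142*z + 120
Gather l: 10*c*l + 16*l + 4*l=l*(10*c + 20)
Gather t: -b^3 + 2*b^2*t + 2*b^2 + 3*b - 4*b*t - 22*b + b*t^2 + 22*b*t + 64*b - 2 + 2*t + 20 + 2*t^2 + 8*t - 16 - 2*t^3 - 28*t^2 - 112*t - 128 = -b^3 + 2*b^2 + 45*b - 2*t^3 + t^2*(b - 26) + t*(2*b^2 + 18*b - 102) - 126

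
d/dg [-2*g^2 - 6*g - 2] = -4*g - 6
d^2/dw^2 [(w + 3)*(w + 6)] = 2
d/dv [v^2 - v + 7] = 2*v - 1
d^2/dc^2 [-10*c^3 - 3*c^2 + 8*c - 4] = -60*c - 6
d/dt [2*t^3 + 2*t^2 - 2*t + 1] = 6*t^2 + 4*t - 2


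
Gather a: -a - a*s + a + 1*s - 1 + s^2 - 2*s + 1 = -a*s + s^2 - s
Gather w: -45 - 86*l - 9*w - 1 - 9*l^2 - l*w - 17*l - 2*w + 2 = -9*l^2 - 103*l + w*(-l - 11) - 44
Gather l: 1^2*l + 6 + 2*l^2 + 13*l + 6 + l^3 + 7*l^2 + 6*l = l^3 + 9*l^2 + 20*l + 12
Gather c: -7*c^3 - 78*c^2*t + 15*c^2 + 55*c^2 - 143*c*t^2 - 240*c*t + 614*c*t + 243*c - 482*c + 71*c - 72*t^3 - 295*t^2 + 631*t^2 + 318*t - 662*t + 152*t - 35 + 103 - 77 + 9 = -7*c^3 + c^2*(70 - 78*t) + c*(-143*t^2 + 374*t - 168) - 72*t^3 + 336*t^2 - 192*t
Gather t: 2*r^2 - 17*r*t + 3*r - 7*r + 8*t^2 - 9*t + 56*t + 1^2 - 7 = 2*r^2 - 4*r + 8*t^2 + t*(47 - 17*r) - 6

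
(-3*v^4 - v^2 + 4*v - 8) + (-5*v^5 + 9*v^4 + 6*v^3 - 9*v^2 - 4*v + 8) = -5*v^5 + 6*v^4 + 6*v^3 - 10*v^2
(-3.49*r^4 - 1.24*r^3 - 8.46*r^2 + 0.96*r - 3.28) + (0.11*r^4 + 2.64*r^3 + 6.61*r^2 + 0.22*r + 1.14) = -3.38*r^4 + 1.4*r^3 - 1.85*r^2 + 1.18*r - 2.14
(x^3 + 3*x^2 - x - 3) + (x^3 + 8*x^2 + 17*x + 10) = 2*x^3 + 11*x^2 + 16*x + 7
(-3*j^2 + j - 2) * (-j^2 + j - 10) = 3*j^4 - 4*j^3 + 33*j^2 - 12*j + 20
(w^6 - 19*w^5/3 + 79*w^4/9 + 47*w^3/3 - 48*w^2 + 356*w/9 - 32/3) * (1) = w^6 - 19*w^5/3 + 79*w^4/9 + 47*w^3/3 - 48*w^2 + 356*w/9 - 32/3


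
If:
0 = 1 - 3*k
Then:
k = 1/3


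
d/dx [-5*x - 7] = -5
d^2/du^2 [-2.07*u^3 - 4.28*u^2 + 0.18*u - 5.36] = -12.42*u - 8.56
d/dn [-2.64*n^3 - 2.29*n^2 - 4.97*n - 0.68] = -7.92*n^2 - 4.58*n - 4.97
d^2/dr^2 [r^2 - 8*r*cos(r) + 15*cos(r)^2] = 8*r*cos(r) + 60*sin(r)^2 + 16*sin(r) - 28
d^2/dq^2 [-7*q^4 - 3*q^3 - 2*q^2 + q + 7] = -84*q^2 - 18*q - 4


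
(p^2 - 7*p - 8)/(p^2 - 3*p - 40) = (p + 1)/(p + 5)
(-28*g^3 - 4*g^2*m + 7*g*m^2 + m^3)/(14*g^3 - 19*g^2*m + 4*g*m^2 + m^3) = (-2*g - m)/(g - m)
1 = 1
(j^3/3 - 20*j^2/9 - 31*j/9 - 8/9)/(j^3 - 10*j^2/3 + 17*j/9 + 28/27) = 3*(j^2 - 7*j - 8)/(9*j^2 - 33*j + 28)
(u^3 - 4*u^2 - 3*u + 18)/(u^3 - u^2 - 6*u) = (u - 3)/u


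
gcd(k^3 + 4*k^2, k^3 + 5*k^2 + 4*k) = k^2 + 4*k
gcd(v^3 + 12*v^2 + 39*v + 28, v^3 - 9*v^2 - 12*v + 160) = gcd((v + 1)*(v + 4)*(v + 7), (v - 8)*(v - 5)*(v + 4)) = v + 4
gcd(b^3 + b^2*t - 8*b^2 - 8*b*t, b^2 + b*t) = b^2 + b*t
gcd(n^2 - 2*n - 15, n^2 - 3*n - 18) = n + 3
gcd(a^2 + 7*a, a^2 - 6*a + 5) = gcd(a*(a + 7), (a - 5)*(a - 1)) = 1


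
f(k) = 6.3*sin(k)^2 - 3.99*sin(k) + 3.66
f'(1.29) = 2.25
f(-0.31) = 5.46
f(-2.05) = 12.16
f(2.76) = 3.05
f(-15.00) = 8.92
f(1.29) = 5.64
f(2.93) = 3.10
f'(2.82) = 0.01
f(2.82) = 3.03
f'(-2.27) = 8.77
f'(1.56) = 0.09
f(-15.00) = 8.92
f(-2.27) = 10.40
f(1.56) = 5.97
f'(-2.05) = 6.99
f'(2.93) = 1.31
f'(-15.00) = 9.26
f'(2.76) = -0.65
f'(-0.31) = -7.46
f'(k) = 12.6*sin(k)*cos(k) - 3.99*cos(k)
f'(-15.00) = 9.26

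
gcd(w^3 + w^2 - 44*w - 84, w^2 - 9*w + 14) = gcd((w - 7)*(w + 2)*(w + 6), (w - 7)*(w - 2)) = w - 7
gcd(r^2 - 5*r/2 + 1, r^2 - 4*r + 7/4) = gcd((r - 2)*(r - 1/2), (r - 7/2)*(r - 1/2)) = r - 1/2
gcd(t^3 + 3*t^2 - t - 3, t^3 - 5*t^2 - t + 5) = t^2 - 1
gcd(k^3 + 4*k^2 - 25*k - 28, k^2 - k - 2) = k + 1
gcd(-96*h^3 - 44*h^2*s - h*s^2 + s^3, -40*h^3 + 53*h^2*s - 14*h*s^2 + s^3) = -8*h + s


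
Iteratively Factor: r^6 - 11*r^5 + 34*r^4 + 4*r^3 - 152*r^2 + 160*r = (r - 4)*(r^5 - 7*r^4 + 6*r^3 + 28*r^2 - 40*r) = (r - 4)*(r - 2)*(r^4 - 5*r^3 - 4*r^2 + 20*r) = (r - 4)*(r - 2)*(r + 2)*(r^3 - 7*r^2 + 10*r) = r*(r - 4)*(r - 2)*(r + 2)*(r^2 - 7*r + 10) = r*(r - 4)*(r - 2)^2*(r + 2)*(r - 5)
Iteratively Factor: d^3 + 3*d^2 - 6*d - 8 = (d - 2)*(d^2 + 5*d + 4) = (d - 2)*(d + 1)*(d + 4)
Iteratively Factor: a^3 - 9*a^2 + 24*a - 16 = (a - 4)*(a^2 - 5*a + 4) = (a - 4)*(a - 1)*(a - 4)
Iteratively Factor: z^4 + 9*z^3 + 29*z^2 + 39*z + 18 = (z + 3)*(z^3 + 6*z^2 + 11*z + 6) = (z + 2)*(z + 3)*(z^2 + 4*z + 3) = (z + 1)*(z + 2)*(z + 3)*(z + 3)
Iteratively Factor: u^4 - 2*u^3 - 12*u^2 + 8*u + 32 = (u + 2)*(u^3 - 4*u^2 - 4*u + 16) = (u - 2)*(u + 2)*(u^2 - 2*u - 8) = (u - 2)*(u + 2)^2*(u - 4)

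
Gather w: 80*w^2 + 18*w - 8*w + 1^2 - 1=80*w^2 + 10*w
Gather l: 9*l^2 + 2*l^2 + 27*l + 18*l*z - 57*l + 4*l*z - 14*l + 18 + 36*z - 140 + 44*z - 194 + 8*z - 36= 11*l^2 + l*(22*z - 44) + 88*z - 352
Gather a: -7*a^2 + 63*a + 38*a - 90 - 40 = -7*a^2 + 101*a - 130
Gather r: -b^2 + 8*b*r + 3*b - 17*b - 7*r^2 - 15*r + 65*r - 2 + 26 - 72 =-b^2 - 14*b - 7*r^2 + r*(8*b + 50) - 48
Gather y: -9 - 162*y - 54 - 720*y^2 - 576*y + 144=-720*y^2 - 738*y + 81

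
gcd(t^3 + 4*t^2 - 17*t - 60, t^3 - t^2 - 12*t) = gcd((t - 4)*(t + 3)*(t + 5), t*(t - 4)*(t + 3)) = t^2 - t - 12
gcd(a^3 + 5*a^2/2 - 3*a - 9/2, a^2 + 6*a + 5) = a + 1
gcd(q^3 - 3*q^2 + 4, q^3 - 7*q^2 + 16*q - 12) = q^2 - 4*q + 4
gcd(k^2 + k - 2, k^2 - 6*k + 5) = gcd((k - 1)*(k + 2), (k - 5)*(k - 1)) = k - 1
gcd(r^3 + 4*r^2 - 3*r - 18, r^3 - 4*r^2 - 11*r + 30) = r^2 + r - 6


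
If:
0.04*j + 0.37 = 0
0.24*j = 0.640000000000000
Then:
No Solution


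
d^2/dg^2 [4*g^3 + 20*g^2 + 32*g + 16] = 24*g + 40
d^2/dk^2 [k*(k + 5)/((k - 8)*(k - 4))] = 2*(17*k^3 - 96*k^2 - 480*k + 2944)/(k^6 - 36*k^5 + 528*k^4 - 4032*k^3 + 16896*k^2 - 36864*k + 32768)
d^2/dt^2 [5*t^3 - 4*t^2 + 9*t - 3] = 30*t - 8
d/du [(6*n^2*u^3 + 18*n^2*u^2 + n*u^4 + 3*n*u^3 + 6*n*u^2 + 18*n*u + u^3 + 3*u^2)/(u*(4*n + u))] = (48*n^3*u + 72*n^3 + 18*n^2*u^2 + 24*n^2*u + 24*n^2 + 2*n*u^3 + 3*n*u^2 + 8*n*u - 6*n + u^2)/(16*n^2 + 8*n*u + u^2)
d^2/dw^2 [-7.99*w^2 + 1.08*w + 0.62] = -15.9800000000000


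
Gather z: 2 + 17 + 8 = 27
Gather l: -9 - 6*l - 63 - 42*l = -48*l - 72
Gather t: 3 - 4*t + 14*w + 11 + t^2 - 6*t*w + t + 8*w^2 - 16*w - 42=t^2 + t*(-6*w - 3) + 8*w^2 - 2*w - 28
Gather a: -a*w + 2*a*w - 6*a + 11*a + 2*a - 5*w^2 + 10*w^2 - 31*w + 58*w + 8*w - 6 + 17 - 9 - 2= a*(w + 7) + 5*w^2 + 35*w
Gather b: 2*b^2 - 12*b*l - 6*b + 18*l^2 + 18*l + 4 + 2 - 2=2*b^2 + b*(-12*l - 6) + 18*l^2 + 18*l + 4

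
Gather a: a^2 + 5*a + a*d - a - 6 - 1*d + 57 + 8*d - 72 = a^2 + a*(d + 4) + 7*d - 21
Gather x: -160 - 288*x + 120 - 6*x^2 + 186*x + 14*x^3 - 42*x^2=14*x^3 - 48*x^2 - 102*x - 40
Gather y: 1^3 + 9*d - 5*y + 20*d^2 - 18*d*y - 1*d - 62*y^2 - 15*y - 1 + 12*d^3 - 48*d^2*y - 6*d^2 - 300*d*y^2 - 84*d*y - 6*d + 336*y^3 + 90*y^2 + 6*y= 12*d^3 + 14*d^2 + 2*d + 336*y^3 + y^2*(28 - 300*d) + y*(-48*d^2 - 102*d - 14)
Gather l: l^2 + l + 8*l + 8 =l^2 + 9*l + 8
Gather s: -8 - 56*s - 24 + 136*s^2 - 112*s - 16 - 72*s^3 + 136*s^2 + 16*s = -72*s^3 + 272*s^2 - 152*s - 48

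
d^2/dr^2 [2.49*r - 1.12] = 0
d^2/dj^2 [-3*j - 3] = 0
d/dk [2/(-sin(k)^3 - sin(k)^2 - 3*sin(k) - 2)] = 2*(3*sin(k)^2 + 2*sin(k) + 3)*cos(k)/(sin(k)^3 + sin(k)^2 + 3*sin(k) + 2)^2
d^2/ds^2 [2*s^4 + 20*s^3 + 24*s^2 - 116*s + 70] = 24*s^2 + 120*s + 48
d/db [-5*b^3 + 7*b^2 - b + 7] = -15*b^2 + 14*b - 1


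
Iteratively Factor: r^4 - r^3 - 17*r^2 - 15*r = (r + 3)*(r^3 - 4*r^2 - 5*r) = r*(r + 3)*(r^2 - 4*r - 5) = r*(r - 5)*(r + 3)*(r + 1)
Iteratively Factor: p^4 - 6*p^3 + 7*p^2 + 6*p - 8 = (p - 1)*(p^3 - 5*p^2 + 2*p + 8) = (p - 4)*(p - 1)*(p^2 - p - 2) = (p - 4)*(p - 2)*(p - 1)*(p + 1)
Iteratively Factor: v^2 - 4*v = (v)*(v - 4)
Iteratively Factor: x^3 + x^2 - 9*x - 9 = (x - 3)*(x^2 + 4*x + 3) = (x - 3)*(x + 1)*(x + 3)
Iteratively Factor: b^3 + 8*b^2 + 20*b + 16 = (b + 4)*(b^2 + 4*b + 4) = (b + 2)*(b + 4)*(b + 2)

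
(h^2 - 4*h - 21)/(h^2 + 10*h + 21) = (h - 7)/(h + 7)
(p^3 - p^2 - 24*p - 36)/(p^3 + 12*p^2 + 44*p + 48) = (p^2 - 3*p - 18)/(p^2 + 10*p + 24)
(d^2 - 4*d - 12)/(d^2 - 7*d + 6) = (d + 2)/(d - 1)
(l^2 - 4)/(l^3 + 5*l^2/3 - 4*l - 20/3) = 3/(3*l + 5)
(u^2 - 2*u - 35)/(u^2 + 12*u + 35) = (u - 7)/(u + 7)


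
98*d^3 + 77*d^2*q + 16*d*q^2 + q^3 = (2*d + q)*(7*d + q)^2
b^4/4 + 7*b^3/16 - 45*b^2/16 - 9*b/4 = b*(b/4 + 1)*(b - 3)*(b + 3/4)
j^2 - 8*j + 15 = (j - 5)*(j - 3)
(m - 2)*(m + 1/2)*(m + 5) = m^3 + 7*m^2/2 - 17*m/2 - 5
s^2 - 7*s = s*(s - 7)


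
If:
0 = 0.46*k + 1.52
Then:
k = -3.30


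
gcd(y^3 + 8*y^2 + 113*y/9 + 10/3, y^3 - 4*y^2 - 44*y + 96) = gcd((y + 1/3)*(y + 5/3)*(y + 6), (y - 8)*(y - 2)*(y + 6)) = y + 6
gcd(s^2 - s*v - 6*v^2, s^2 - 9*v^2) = s - 3*v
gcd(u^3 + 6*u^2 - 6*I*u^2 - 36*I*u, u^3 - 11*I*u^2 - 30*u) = u^2 - 6*I*u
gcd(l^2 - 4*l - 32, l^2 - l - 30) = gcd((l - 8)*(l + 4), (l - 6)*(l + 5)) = 1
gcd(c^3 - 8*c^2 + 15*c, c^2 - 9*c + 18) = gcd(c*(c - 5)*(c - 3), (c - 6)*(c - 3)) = c - 3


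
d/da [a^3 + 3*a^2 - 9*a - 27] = 3*a^2 + 6*a - 9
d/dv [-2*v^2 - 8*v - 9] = -4*v - 8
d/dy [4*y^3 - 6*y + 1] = 12*y^2 - 6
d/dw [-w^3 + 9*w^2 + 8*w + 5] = -3*w^2 + 18*w + 8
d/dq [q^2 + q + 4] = 2*q + 1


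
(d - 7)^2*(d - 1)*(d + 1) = d^4 - 14*d^3 + 48*d^2 + 14*d - 49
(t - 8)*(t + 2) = t^2 - 6*t - 16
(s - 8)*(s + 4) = s^2 - 4*s - 32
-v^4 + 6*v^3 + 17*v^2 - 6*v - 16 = (v - 8)*(v + 2)*(I*v - I)*(I*v + I)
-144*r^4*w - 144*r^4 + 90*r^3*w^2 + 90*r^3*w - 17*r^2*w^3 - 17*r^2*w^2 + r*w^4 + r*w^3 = (-8*r + w)*(-6*r + w)*(-3*r + w)*(r*w + r)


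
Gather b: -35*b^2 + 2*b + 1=-35*b^2 + 2*b + 1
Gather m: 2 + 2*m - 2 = 2*m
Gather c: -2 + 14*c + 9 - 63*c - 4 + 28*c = 3 - 21*c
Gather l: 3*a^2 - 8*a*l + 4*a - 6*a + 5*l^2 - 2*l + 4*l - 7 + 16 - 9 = 3*a^2 - 2*a + 5*l^2 + l*(2 - 8*a)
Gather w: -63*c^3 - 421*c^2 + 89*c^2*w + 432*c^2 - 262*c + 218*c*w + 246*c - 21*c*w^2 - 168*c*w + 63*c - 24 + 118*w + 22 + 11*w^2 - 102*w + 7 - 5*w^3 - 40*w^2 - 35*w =-63*c^3 + 11*c^2 + 47*c - 5*w^3 + w^2*(-21*c - 29) + w*(89*c^2 + 50*c - 19) + 5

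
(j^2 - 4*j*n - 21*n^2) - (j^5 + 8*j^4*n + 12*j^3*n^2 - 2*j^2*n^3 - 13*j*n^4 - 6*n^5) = -j^5 - 8*j^4*n - 12*j^3*n^2 + 2*j^2*n^3 + j^2 + 13*j*n^4 - 4*j*n + 6*n^5 - 21*n^2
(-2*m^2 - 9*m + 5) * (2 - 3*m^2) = 6*m^4 + 27*m^3 - 19*m^2 - 18*m + 10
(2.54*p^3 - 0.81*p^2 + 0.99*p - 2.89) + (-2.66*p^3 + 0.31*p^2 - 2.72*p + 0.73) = -0.12*p^3 - 0.5*p^2 - 1.73*p - 2.16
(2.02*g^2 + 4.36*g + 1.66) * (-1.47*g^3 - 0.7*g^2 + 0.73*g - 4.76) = -2.9694*g^5 - 7.8232*g^4 - 4.0176*g^3 - 7.5944*g^2 - 19.5418*g - 7.9016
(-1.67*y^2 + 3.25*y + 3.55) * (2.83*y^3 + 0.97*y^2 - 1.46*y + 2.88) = -4.7261*y^5 + 7.5776*y^4 + 15.6372*y^3 - 6.1111*y^2 + 4.177*y + 10.224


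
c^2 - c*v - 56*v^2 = (c - 8*v)*(c + 7*v)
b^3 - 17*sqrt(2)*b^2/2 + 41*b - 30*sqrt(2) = (b - 5*sqrt(2))*(b - 2*sqrt(2))*(b - 3*sqrt(2)/2)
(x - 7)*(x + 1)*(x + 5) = x^3 - x^2 - 37*x - 35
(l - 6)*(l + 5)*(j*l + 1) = j*l^3 - j*l^2 - 30*j*l + l^2 - l - 30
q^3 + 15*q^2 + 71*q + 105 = (q + 3)*(q + 5)*(q + 7)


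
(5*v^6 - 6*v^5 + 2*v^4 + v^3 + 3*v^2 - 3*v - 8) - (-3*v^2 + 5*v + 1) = 5*v^6 - 6*v^5 + 2*v^4 + v^3 + 6*v^2 - 8*v - 9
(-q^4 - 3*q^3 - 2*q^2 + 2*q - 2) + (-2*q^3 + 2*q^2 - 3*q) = -q^4 - 5*q^3 - q - 2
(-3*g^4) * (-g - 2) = 3*g^5 + 6*g^4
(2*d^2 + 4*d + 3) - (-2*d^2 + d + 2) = 4*d^2 + 3*d + 1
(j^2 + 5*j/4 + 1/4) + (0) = j^2 + 5*j/4 + 1/4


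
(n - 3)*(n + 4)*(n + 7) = n^3 + 8*n^2 - 5*n - 84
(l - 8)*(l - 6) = l^2 - 14*l + 48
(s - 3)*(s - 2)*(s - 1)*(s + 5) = s^4 - s^3 - 19*s^2 + 49*s - 30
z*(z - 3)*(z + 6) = z^3 + 3*z^2 - 18*z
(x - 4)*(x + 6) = x^2 + 2*x - 24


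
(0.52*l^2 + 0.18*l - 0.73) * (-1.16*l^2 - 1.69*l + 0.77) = -0.6032*l^4 - 1.0876*l^3 + 0.943*l^2 + 1.3723*l - 0.5621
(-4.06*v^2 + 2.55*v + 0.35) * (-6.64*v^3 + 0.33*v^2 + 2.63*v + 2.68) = 26.9584*v^5 - 18.2718*v^4 - 12.1603*v^3 - 4.0588*v^2 + 7.7545*v + 0.938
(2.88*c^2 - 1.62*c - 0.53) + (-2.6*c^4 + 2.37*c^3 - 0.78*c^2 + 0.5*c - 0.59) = -2.6*c^4 + 2.37*c^3 + 2.1*c^2 - 1.12*c - 1.12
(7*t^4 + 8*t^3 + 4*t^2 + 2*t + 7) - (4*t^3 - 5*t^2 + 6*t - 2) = 7*t^4 + 4*t^3 + 9*t^2 - 4*t + 9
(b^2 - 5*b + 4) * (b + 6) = b^3 + b^2 - 26*b + 24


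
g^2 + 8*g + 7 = (g + 1)*(g + 7)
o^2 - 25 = (o - 5)*(o + 5)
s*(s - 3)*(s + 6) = s^3 + 3*s^2 - 18*s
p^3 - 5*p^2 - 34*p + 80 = (p - 8)*(p - 2)*(p + 5)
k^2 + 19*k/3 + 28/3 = (k + 7/3)*(k + 4)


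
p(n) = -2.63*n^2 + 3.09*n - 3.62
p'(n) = 3.09 - 5.26*n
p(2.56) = -12.95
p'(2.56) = -10.38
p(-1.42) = -13.31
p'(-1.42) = 10.56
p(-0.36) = -5.07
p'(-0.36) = 4.98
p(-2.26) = -24.04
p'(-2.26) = 14.98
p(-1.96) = -19.78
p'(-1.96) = 13.40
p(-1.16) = -10.74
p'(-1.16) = 9.19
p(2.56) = -12.95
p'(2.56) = -10.38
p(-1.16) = -10.74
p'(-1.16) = 9.19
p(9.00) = -188.84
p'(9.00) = -44.25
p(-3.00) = -36.56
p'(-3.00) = 18.87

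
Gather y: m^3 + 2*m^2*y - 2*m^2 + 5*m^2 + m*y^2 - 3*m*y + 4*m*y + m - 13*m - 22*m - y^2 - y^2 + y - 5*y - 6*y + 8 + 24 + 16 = m^3 + 3*m^2 - 34*m + y^2*(m - 2) + y*(2*m^2 + m - 10) + 48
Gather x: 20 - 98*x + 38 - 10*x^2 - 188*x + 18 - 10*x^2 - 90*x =-20*x^2 - 376*x + 76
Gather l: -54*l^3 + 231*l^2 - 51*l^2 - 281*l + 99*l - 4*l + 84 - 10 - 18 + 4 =-54*l^3 + 180*l^2 - 186*l + 60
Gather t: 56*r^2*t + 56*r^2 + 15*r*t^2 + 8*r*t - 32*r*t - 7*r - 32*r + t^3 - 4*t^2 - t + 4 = 56*r^2 - 39*r + t^3 + t^2*(15*r - 4) + t*(56*r^2 - 24*r - 1) + 4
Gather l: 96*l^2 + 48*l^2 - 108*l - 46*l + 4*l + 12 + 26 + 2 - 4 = 144*l^2 - 150*l + 36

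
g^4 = g^4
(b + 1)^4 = b^4 + 4*b^3 + 6*b^2 + 4*b + 1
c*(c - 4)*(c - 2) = c^3 - 6*c^2 + 8*c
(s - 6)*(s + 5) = s^2 - s - 30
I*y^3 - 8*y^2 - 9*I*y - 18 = (y + 3*I)*(y + 6*I)*(I*y + 1)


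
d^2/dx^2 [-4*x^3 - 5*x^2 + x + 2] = -24*x - 10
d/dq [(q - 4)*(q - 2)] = 2*q - 6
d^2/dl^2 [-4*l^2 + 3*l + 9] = -8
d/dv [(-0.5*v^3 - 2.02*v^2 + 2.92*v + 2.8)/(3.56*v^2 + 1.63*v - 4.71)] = (-1.78*v^4 - 1.63*v^3 - 6.6228*v^2 - 0.907599999999999*v - 18.3172)/(12.6736*v^4 + 11.6056*v^3 - 30.8783*v^2 - 15.3546*v + 22.1841)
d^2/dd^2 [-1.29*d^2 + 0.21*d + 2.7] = -2.58000000000000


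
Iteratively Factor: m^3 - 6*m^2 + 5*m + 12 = (m + 1)*(m^2 - 7*m + 12) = (m - 4)*(m + 1)*(m - 3)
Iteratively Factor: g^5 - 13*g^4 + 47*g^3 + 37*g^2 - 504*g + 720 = (g - 4)*(g^4 - 9*g^3 + 11*g^2 + 81*g - 180) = (g - 5)*(g - 4)*(g^3 - 4*g^2 - 9*g + 36) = (g - 5)*(g - 4)^2*(g^2 - 9) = (g - 5)*(g - 4)^2*(g - 3)*(g + 3)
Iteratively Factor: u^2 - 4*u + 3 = (u - 1)*(u - 3)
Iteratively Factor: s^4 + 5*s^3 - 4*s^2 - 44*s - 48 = (s + 2)*(s^3 + 3*s^2 - 10*s - 24) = (s + 2)*(s + 4)*(s^2 - s - 6) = (s - 3)*(s + 2)*(s + 4)*(s + 2)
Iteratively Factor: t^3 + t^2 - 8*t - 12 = (t + 2)*(t^2 - t - 6) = (t - 3)*(t + 2)*(t + 2)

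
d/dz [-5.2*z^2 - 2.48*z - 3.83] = -10.4*z - 2.48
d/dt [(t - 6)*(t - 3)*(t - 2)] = 3*t^2 - 22*t + 36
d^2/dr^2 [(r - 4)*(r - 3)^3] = 6*(r - 3)*(2*r - 7)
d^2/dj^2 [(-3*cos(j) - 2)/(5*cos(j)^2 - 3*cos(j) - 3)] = 2*(-675*(1 - cos(2*j))^2*cos(j) - 245*(1 - cos(2*j))^2 + 384*cos(j) - 602*cos(2*j) - 630*cos(3*j) + 150*cos(5*j) + 546)/(6*cos(j) - 5*cos(2*j) + 1)^3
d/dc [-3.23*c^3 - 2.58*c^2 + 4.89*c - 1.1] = -9.69*c^2 - 5.16*c + 4.89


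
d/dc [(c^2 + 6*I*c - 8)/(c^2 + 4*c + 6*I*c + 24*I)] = (4*c^2 + c*(16 + 48*I) - 112 + 48*I)/(c^4 + c^3*(8 + 12*I) + c^2*(-20 + 96*I) + c*(-288 + 192*I) - 576)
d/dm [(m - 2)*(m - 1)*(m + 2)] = 3*m^2 - 2*m - 4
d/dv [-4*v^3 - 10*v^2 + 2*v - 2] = -12*v^2 - 20*v + 2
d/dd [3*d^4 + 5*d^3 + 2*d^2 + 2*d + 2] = 12*d^3 + 15*d^2 + 4*d + 2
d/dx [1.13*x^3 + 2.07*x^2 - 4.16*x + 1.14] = 3.39*x^2 + 4.14*x - 4.16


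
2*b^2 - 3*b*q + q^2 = (-2*b + q)*(-b + q)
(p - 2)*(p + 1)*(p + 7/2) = p^3 + 5*p^2/2 - 11*p/2 - 7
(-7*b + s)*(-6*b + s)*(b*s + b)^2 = 42*b^4*s^2 + 84*b^4*s + 42*b^4 - 13*b^3*s^3 - 26*b^3*s^2 - 13*b^3*s + b^2*s^4 + 2*b^2*s^3 + b^2*s^2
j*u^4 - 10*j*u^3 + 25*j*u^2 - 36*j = (u - 6)*(u - 3)*(u - 2)*(j*u + j)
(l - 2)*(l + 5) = l^2 + 3*l - 10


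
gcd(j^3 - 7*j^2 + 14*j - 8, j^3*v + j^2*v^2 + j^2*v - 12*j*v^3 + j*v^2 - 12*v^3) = 1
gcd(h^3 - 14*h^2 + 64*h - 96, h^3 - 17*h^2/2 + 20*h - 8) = h^2 - 8*h + 16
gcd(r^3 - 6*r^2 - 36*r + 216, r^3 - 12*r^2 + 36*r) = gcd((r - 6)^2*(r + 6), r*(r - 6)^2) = r^2 - 12*r + 36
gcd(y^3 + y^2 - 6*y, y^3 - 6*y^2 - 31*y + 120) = 1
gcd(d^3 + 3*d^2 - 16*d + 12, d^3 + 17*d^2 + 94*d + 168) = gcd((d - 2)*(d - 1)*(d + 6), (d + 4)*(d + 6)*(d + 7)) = d + 6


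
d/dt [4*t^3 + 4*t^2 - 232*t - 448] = 12*t^2 + 8*t - 232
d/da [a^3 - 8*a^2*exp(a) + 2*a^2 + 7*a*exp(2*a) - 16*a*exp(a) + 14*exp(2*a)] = -8*a^2*exp(a) + 3*a^2 + 14*a*exp(2*a) - 32*a*exp(a) + 4*a + 35*exp(2*a) - 16*exp(a)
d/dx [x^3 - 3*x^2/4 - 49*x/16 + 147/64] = 3*x^2 - 3*x/2 - 49/16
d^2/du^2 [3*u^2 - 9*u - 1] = 6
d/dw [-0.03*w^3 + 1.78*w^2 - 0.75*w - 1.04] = -0.09*w^2 + 3.56*w - 0.75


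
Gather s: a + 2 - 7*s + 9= a - 7*s + 11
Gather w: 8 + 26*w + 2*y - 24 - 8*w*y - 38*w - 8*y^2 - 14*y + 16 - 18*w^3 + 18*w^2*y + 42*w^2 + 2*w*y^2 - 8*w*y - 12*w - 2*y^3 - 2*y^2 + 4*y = -18*w^3 + w^2*(18*y + 42) + w*(2*y^2 - 16*y - 24) - 2*y^3 - 10*y^2 - 8*y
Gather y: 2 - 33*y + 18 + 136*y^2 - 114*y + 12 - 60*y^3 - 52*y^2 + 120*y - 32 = -60*y^3 + 84*y^2 - 27*y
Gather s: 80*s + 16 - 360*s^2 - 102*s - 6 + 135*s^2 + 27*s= -225*s^2 + 5*s + 10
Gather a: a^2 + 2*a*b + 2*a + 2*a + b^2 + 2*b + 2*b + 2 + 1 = a^2 + a*(2*b + 4) + b^2 + 4*b + 3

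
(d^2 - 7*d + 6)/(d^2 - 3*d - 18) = (d - 1)/(d + 3)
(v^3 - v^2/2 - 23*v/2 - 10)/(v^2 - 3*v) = (2*v^3 - v^2 - 23*v - 20)/(2*v*(v - 3))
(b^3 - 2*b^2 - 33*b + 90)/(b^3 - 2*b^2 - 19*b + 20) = (b^2 + 3*b - 18)/(b^2 + 3*b - 4)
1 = 1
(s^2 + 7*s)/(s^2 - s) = (s + 7)/(s - 1)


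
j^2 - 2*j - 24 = (j - 6)*(j + 4)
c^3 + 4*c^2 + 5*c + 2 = (c + 1)^2*(c + 2)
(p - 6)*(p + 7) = p^2 + p - 42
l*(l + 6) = l^2 + 6*l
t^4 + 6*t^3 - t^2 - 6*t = t*(t - 1)*(t + 1)*(t + 6)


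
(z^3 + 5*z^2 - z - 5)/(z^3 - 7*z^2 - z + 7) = (z + 5)/(z - 7)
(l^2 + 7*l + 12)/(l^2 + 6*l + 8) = (l + 3)/(l + 2)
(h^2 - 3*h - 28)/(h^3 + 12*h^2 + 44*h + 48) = (h - 7)/(h^2 + 8*h + 12)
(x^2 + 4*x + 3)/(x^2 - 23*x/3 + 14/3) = 3*(x^2 + 4*x + 3)/(3*x^2 - 23*x + 14)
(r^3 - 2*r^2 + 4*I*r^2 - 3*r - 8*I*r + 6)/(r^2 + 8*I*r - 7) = (r^2 + r*(-2 + 3*I) - 6*I)/(r + 7*I)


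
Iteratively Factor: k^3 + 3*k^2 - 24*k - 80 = (k + 4)*(k^2 - k - 20) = (k + 4)^2*(k - 5)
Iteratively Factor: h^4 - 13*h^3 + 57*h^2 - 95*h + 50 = (h - 5)*(h^3 - 8*h^2 + 17*h - 10) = (h - 5)*(h - 1)*(h^2 - 7*h + 10) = (h - 5)*(h - 2)*(h - 1)*(h - 5)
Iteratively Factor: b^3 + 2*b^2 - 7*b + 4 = (b - 1)*(b^2 + 3*b - 4) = (b - 1)*(b + 4)*(b - 1)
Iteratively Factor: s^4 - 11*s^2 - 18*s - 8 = (s + 2)*(s^3 - 2*s^2 - 7*s - 4) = (s + 1)*(s + 2)*(s^2 - 3*s - 4) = (s + 1)^2*(s + 2)*(s - 4)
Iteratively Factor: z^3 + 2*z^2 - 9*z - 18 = (z + 3)*(z^2 - z - 6) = (z + 2)*(z + 3)*(z - 3)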